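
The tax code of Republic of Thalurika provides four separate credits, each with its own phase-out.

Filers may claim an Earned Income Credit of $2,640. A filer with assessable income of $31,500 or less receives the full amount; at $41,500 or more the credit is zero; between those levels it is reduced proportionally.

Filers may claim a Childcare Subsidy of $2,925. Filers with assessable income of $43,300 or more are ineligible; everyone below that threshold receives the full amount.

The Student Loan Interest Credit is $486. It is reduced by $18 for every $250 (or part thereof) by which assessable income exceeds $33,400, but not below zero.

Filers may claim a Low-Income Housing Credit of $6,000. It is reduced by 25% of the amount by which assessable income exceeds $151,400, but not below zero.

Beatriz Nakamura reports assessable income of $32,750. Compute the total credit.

Earned Income Credit: $32,750 is $1,250 into a $10,000 phase-out range, leaving 8,750/10,000 of the credit: $2,640 × 8,750/10,000 = $2,310.
Childcare Subsidy: $32,750 is below the $43,300 cutoff, so the full $2,925 applies.
Student Loan Interest Credit: $32,750 is at or below the $33,400 threshold, so the full $486 applies.
Low-Income Housing Credit: $32,750 is at or below the $151,400 threshold, so the full $6,000 applies.
Total: $2,310 + $2,925 + $486 + $6,000 = $11,721.

$11,721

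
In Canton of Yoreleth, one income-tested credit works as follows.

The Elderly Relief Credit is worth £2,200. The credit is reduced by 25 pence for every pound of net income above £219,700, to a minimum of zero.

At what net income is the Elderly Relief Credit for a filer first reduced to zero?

The credit falls by 25% of each pound above £219,700, so it reaches zero when the excess is £2,200 / 25% = £8,800: income = £219,700 + £8,800 = £228,500.

£228,500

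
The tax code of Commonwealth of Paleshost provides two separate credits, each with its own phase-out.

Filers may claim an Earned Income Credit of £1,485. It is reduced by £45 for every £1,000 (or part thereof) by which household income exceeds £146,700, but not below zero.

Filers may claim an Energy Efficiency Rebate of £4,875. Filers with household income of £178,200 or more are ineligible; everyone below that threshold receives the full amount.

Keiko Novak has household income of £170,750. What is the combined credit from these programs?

£5,235

Earned Income Credit: income exceeds £146,700 by £24,050, which is 25 full-or-partial £1,000 increments; reduction = 25 × £45 = £1,125, leaving £360.
Energy Efficiency Rebate: £170,750 is below the £178,200 cutoff, so the full £4,875 applies.
Total: £360 + £4,875 = £5,235.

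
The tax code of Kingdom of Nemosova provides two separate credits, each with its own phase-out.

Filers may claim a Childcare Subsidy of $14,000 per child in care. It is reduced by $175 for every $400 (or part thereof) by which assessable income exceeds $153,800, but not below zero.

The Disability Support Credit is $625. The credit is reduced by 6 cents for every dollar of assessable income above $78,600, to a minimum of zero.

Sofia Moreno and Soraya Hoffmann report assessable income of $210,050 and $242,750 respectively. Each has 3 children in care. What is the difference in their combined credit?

Sofia ($210,050): Childcare Subsidy: base = 3 × $14,000 = $42,000. income exceeds $153,800 by $56,250, which is 141 full-or-partial $400 increments; reduction = 141 × $175 = $24,675, leaving $17,325. Disability Support Credit: 6% of the $131,450 excess over $78,600 is $7,887 ≥ base, so the credit is $0. total $17,325 + $0 = $17,325
Soraya ($242,750): Childcare Subsidy: base = 3 × $14,000 = $42,000. income exceeds $153,800 by $88,950, which is 223 full-or-partial $400 increments; reduction = 223 × $175 = $39,025, leaving $2,975. Disability Support Credit: 6% of the $164,150 excess over $78,600 is $9,849 ≥ base, so the credit is $0. total $2,975 + $0 = $2,975
Difference: |$17,325 − $2,975| = $14,350.

$14,350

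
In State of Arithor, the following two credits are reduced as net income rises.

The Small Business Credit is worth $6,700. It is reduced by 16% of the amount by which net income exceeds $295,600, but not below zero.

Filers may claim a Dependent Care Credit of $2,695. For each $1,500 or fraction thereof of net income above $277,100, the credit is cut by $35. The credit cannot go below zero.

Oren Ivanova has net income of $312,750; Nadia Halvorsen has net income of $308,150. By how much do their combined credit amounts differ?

$841

Oren ($312,750): Small Business Credit: 16% of the $17,150 excess over $295,600 is $2,744; credit = $6,700 − $2,744 = $3,956. Dependent Care Credit: income exceeds $277,100 by $35,650, which is 24 full-or-partial $1,500 increments; reduction = 24 × $35 = $840, leaving $1,855. total $3,956 + $1,855 = $5,811
Nadia ($308,150): Small Business Credit: 16% of the $12,550 excess over $295,600 is $2,008; credit = $6,700 − $2,008 = $4,692. Dependent Care Credit: income exceeds $277,100 by $31,050, which is 21 full-or-partial $1,500 increments; reduction = 21 × $35 = $735, leaving $1,960. total $4,692 + $1,960 = $6,652
Difference: |$5,811 − $6,652| = $841.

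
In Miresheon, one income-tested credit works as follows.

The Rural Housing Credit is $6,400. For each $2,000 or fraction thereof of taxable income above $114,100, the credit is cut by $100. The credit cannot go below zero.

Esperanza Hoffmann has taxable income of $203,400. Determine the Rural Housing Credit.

Rural Housing Credit: income exceeds $114,100 by $89,300, which is 45 full-or-partial $2,000 increments; reduction = 45 × $100 = $4,500, leaving $1,900.

$1,900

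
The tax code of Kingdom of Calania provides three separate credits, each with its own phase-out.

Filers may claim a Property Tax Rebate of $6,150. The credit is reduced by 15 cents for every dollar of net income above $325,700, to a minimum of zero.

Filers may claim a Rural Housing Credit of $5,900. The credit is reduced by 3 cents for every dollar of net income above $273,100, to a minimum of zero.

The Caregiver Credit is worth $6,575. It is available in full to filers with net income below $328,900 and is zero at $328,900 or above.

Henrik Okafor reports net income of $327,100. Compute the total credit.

$16,795

Property Tax Rebate: 15% of the $1,400 excess over $325,700 is $210; credit = $6,150 − $210 = $5,940.
Rural Housing Credit: 3% of the $54,000 excess over $273,100 is $1,620; credit = $5,900 − $1,620 = $4,280.
Caregiver Credit: $327,100 is below the $328,900 cutoff, so the full $6,575 applies.
Total: $5,940 + $4,280 + $6,575 = $16,795.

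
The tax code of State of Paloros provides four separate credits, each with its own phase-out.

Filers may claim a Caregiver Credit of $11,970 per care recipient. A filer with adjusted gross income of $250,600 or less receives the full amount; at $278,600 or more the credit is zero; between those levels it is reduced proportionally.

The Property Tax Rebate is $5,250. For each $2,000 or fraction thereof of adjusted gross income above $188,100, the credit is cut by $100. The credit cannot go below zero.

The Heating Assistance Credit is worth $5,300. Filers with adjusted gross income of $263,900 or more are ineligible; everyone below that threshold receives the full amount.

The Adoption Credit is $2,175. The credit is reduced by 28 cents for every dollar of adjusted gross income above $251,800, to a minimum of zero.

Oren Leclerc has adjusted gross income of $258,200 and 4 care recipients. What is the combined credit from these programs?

$42,217

Caregiver Credit: base = 4 × $11,970 = $47,880. $258,200 is $7,600 into a $28,000 phase-out range, leaving 20,400/28,000 of the credit: $47,880 × 20,400/28,000 = $34,884.
Property Tax Rebate: income exceeds $188,100 by $70,100, which is 36 full-or-partial $2,000 increments; reduction = 36 × $100 = $3,600, leaving $1,650.
Heating Assistance Credit: $258,200 is below the $263,900 cutoff, so the full $5,300 applies.
Adoption Credit: 28% of the $6,400 excess over $251,800 is $1,792; credit = $2,175 − $1,792 = $383.
Total: $34,884 + $1,650 + $5,300 + $383 = $42,217.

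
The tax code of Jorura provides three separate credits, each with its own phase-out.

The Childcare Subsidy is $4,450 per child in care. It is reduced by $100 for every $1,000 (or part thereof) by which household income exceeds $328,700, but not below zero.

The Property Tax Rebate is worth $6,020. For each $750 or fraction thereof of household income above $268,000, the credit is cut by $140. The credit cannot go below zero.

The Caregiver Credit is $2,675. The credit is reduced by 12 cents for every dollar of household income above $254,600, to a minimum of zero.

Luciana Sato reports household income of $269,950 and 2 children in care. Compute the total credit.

Childcare Subsidy: base = 2 × $4,450 = $8,900. $269,950 is at or below the $328,700 threshold, so the full $8,900 applies.
Property Tax Rebate: income exceeds $268,000 by $1,950, which is 3 full-or-partial $750 increments; reduction = 3 × $140 = $420, leaving $5,600.
Caregiver Credit: 12% of the $15,350 excess over $254,600 is $1,842; credit = $2,675 − $1,842 = $833.
Total: $8,900 + $5,600 + $833 = $15,333.

$15,333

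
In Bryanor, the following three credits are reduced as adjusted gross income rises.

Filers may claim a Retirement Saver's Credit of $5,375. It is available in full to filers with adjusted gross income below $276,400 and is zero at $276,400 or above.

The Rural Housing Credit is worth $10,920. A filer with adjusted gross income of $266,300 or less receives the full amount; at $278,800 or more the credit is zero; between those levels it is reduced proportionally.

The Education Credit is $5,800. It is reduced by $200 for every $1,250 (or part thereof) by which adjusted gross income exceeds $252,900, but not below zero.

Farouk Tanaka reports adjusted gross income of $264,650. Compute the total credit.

$20,095

Retirement Saver's Credit: $264,650 is below the $276,400 cutoff, so the full $5,375 applies.
Rural Housing Credit: $264,650 is at or below the $266,300 threshold, so the full $10,920 applies.
Education Credit: income exceeds $252,900 by $11,750, which is 10 full-or-partial $1,250 increments; reduction = 10 × $200 = $2,000, leaving $3,800.
Total: $5,375 + $10,920 + $3,800 = $20,095.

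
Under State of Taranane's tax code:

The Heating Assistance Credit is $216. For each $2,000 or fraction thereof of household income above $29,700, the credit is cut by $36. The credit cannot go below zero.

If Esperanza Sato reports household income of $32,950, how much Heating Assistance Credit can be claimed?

Heating Assistance Credit: income exceeds $29,700 by $3,250, which is 2 full-or-partial $2,000 increments; reduction = 2 × $36 = $72, leaving $144.

$144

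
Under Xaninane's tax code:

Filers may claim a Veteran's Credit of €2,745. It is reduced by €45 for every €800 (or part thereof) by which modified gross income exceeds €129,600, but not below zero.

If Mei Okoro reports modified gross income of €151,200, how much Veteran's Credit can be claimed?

€1,530

Veteran's Credit: income exceeds €129,600 by €21,600, which is 27 full-or-partial €800 increments; reduction = 27 × €45 = €1,215, leaving €1,530.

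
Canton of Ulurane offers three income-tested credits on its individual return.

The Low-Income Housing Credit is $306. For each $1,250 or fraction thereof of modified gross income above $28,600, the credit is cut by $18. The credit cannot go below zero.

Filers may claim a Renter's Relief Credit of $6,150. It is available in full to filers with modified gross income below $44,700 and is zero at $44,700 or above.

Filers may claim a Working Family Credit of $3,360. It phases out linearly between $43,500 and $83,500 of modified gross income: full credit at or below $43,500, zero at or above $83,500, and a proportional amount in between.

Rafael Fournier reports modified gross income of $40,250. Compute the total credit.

$9,636

Low-Income Housing Credit: income exceeds $28,600 by $11,650, which is 10 full-or-partial $1,250 increments; reduction = 10 × $18 = $180, leaving $126.
Renter's Relief Credit: $40,250 is below the $44,700 cutoff, so the full $6,150 applies.
Working Family Credit: $40,250 is at or below the $43,500 threshold, so the full $3,360 applies.
Total: $126 + $6,150 + $3,360 = $9,636.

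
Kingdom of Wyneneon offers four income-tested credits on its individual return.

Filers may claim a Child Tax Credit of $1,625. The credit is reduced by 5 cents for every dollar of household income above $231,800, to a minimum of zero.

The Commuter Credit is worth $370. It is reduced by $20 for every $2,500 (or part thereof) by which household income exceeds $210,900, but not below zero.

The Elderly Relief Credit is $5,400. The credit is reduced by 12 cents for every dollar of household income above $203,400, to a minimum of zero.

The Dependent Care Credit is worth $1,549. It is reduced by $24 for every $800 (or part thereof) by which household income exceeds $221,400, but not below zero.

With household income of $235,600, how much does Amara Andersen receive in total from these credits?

$4,258

Child Tax Credit: 5% of the $3,800 excess over $231,800 is $190; credit = $1,625 − $190 = $1,435.
Commuter Credit: income exceeds $210,900 by $24,700, which is 10 full-or-partial $2,500 increments; reduction = 10 × $20 = $200, leaving $170.
Elderly Relief Credit: 12% of the $32,200 excess over $203,400 is $3,864; credit = $5,400 − $3,864 = $1,536.
Dependent Care Credit: income exceeds $221,400 by $14,200, which is 18 full-or-partial $800 increments; reduction = 18 × $24 = $432, leaving $1,117.
Total: $1,435 + $170 + $1,536 + $1,117 = $4,258.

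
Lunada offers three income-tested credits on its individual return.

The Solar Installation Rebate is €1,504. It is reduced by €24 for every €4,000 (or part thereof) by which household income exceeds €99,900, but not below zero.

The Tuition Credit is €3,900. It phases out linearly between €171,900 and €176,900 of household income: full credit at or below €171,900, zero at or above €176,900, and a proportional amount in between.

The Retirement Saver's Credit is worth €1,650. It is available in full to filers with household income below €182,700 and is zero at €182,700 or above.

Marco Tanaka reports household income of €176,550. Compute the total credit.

Solar Installation Rebate: income exceeds €99,900 by €76,650, which is 20 full-or-partial €4,000 increments; reduction = 20 × €24 = €480, leaving €1,024.
Tuition Credit: €176,550 is €4,650 into a €5,000 phase-out range, leaving 350/5,000 of the credit: €3,900 × 350/5,000 = €273.
Retirement Saver's Credit: €176,550 is below the €182,700 cutoff, so the full €1,650 applies.
Total: €1,024 + €273 + €1,650 = €2,947.

€2,947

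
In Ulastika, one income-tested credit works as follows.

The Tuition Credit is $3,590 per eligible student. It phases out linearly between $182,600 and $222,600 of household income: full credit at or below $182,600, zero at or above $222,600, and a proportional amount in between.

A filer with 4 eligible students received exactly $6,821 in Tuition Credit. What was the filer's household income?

Full credit = 4 × $3,590 = $14,360.
$6,821 is 6,821/14,360 of the full $14,360, so 7,539/14,360 of the $40,000 range has been used: income = $182,600 + $40,000 × 7,539/14,360 = $203,600.

$203,600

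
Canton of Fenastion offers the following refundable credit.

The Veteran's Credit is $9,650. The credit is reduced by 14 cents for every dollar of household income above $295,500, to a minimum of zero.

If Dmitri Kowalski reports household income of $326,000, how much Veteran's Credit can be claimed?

Veteran's Credit: 14% of the $30,500 excess over $295,500 is $4,270; credit = $9,650 − $4,270 = $5,380.

$5,380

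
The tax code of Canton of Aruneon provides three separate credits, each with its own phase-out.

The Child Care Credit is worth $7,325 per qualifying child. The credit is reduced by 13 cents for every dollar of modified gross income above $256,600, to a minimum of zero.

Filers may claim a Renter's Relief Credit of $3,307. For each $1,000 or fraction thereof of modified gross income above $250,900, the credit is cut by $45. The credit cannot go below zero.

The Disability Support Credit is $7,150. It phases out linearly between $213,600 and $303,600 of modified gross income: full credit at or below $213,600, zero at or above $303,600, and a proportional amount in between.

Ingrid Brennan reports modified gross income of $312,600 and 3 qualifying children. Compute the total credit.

Child Care Credit: base = 3 × $7,325 = $21,975. 13% of the $56,000 excess over $256,600 is $7,280; credit = $21,975 − $7,280 = $14,695.
Renter's Relief Credit: income exceeds $250,900 by $61,700, which is 62 full-or-partial $1,000 increments; reduction = 62 × $45 = $2,790, leaving $517.
Disability Support Credit: $312,600 is at or above $303,600, so the credit is $0.
Total: $14,695 + $517 + $0 = $15,212.

$15,212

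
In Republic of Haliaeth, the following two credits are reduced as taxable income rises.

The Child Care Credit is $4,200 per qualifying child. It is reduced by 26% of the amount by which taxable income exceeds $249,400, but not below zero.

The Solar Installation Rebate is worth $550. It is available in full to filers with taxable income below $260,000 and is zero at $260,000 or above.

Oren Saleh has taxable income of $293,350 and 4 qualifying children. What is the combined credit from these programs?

$5,373

Child Care Credit: base = 4 × $4,200 = $16,800. 26% of the $43,950 excess over $249,400 is $11,427; credit = $16,800 − $11,427 = $5,373.
Solar Installation Rebate: $293,350 meets or exceeds the $260,000 cutoff, so the credit is $0.
Total: $5,373 + $0 = $5,373.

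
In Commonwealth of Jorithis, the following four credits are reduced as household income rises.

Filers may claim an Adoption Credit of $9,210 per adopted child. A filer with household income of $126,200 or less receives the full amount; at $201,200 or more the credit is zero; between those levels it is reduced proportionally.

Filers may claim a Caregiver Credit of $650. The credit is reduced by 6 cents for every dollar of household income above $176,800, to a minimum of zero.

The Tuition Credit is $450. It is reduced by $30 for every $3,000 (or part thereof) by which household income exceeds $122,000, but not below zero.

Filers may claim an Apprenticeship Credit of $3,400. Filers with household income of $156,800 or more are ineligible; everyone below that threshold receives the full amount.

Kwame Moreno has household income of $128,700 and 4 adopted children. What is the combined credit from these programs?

Adoption Credit: base = 4 × $9,210 = $36,840. $128,700 is $2,500 into a $75,000 phase-out range, leaving 72,500/75,000 of the credit: $36,840 × 72,500/75,000 = $35,612.
Caregiver Credit: $128,700 is at or below the $176,800 threshold, so the full $650 applies.
Tuition Credit: income exceeds $122,000 by $6,700, which is 3 full-or-partial $3,000 increments; reduction = 3 × $30 = $90, leaving $360.
Apprenticeship Credit: $128,700 is below the $156,800 cutoff, so the full $3,400 applies.
Total: $35,612 + $650 + $360 + $3,400 = $40,022.

$40,022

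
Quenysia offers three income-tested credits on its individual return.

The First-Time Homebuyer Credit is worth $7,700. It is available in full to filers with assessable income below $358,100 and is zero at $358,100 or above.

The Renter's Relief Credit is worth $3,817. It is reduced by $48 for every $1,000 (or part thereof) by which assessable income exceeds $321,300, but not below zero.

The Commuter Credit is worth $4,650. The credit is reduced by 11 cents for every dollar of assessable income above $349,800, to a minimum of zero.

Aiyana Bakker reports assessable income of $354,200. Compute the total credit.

First-Time Homebuyer Credit: $354,200 is below the $358,100 cutoff, so the full $7,700 applies.
Renter's Relief Credit: income exceeds $321,300 by $32,900, which is 33 full-or-partial $1,000 increments; reduction = 33 × $48 = $1,584, leaving $2,233.
Commuter Credit: 11% of the $4,400 excess over $349,800 is $484; credit = $4,650 − $484 = $4,166.
Total: $7,700 + $2,233 + $4,166 = $14,099.

$14,099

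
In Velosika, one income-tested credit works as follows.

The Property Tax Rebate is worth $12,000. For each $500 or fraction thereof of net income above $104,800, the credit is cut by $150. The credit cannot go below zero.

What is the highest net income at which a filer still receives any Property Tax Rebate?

$144,300

After 79 increments the reduction is 79 × $150 = $11,850, leaving $150; one more increment wipes it out. Increment 79 ends at excess 79 × $500 = $39,500, so the highest qualifying income is $104,800 + $39,500 = $144,300.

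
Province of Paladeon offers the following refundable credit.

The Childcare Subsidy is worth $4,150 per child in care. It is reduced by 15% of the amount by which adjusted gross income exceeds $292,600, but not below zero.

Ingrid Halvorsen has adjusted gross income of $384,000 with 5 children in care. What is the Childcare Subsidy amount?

Childcare Subsidy: base = 5 × $4,150 = $20,750. 15% of the $91,400 excess over $292,600 is $13,710; credit = $20,750 − $13,710 = $7,040.

$7,040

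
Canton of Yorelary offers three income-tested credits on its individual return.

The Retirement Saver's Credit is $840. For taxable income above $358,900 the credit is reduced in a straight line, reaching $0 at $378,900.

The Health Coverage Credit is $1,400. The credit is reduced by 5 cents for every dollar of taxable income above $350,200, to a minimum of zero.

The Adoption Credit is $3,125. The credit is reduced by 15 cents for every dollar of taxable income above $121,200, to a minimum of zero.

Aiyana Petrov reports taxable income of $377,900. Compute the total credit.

Retirement Saver's Credit: $377,900 is $19,000 into a $20,000 phase-out range, leaving 1,000/20,000 of the credit: $840 × 1,000/20,000 = $42.
Health Coverage Credit: 5% of the $27,700 excess over $350,200 is $1,385; credit = $1,400 − $1,385 = $15.
Adoption Credit: 15% of the $256,700 excess over $121,200 is $38,505 ≥ base, so the credit is $0.
Total: $42 + $15 + $0 = $57.

$57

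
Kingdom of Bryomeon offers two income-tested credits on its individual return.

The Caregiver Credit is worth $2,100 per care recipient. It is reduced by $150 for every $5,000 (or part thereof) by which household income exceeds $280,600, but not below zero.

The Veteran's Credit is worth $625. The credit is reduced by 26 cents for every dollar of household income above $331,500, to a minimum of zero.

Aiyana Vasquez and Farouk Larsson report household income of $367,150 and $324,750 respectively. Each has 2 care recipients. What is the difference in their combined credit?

$1,975

Aiyana ($367,150): Caregiver Credit: base = 2 × $2,100 = $4,200. income exceeds $280,600 by $86,550, which is 18 full-or-partial $5,000 increments; reduction = 18 × $150 = $2,700, leaving $1,500. Veteran's Credit: 26% of the $35,650 excess over $331,500 is $9,269 ≥ base, so the credit is $0. total $1,500 + $0 = $1,500
Farouk ($324,750): Caregiver Credit: base = 2 × $2,100 = $4,200. income exceeds $280,600 by $44,150, which is 9 full-or-partial $5,000 increments; reduction = 9 × $150 = $1,350, leaving $2,850. Veteran's Credit: $324,750 is at or below the $331,500 threshold, so the full $625 applies. total $2,850 + $625 = $3,475
Difference: |$1,500 − $3,475| = $1,975.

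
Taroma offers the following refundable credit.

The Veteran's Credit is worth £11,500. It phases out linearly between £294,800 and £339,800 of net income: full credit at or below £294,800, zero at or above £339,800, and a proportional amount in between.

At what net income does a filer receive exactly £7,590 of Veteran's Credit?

£7,590 is 7,590/11,500 of the full £11,500, so 3,910/11,500 of the £45,000 range has been used: income = £294,800 + £45,000 × 3,910/11,500 = £310,100.

£310,100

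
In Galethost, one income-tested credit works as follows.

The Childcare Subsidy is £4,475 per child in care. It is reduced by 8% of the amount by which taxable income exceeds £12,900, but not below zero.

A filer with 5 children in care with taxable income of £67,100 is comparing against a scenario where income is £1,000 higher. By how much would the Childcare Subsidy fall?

£80

At £67,100 — base = 5 × £4,475 = £22,375. 8% of the £54,200 excess over £12,900 is £4,336; credit = £22,375 − £4,336 = £18,039.
At £68,100 — base = 5 × £4,475 = £22,375. 8% of the £55,200 excess over £12,900 is £4,416; credit = £22,375 − £4,416 = £17,959.
Lost: £18,039 − £17,959 = £80.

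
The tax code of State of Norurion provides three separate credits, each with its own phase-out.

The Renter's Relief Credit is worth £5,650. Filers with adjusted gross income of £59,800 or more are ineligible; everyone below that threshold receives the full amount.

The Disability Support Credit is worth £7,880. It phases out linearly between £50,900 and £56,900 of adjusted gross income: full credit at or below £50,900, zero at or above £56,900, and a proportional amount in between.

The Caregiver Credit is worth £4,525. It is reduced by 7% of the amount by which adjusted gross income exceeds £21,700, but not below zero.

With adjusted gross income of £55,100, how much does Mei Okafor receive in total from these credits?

£10,201

Renter's Relief Credit: £55,100 is below the £59,800 cutoff, so the full £5,650 applies.
Disability Support Credit: £55,100 is £4,200 into a £6,000 phase-out range, leaving 1,800/6,000 of the credit: £7,880 × 1,800/6,000 = £2,364.
Caregiver Credit: 7% of the £33,400 excess over £21,700 is £2,338; credit = £4,525 − £2,338 = £2,187.
Total: £5,650 + £2,364 + £2,187 = £10,201.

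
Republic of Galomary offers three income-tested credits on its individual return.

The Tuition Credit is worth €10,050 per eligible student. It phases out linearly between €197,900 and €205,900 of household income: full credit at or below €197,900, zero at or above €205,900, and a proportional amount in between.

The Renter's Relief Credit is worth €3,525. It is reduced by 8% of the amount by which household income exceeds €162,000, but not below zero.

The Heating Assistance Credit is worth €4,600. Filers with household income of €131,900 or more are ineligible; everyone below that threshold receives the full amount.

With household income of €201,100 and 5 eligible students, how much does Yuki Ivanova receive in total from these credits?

Tuition Credit: base = 5 × €10,050 = €50,250. €201,100 is €3,200 into a €8,000 phase-out range, leaving 4,800/8,000 of the credit: €50,250 × 4,800/8,000 = €30,150.
Renter's Relief Credit: 8% of the €39,100 excess over €162,000 is €3,128; credit = €3,525 − €3,128 = €397.
Heating Assistance Credit: €201,100 meets or exceeds the €131,900 cutoff, so the credit is €0.
Total: €30,150 + €397 + €0 = €30,547.

€30,547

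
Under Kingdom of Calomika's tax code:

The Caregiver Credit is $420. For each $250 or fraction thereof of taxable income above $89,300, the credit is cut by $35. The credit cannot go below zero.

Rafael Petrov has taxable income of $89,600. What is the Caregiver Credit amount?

Caregiver Credit: income exceeds $89,300 by $300, which is 2 full-or-partial $250 increments; reduction = 2 × $35 = $70, leaving $350.

$350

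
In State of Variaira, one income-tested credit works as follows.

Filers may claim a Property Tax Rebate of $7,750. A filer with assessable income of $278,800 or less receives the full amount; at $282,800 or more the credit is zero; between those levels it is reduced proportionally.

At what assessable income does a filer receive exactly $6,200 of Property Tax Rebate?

$6,200 is 6,200/7,750 of the full $7,750, so 1,550/7,750 of the $4,000 range has been used: income = $278,800 + $4,000 × 1,550/7,750 = $279,600.

$279,600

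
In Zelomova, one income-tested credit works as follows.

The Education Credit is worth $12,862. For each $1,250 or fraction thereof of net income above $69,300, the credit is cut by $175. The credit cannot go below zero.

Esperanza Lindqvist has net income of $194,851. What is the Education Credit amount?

Education Credit: income exceeds $69,300 by $125,551 → 101 increments × $175 = $17,675 ≥ base, so the credit is $0.

$0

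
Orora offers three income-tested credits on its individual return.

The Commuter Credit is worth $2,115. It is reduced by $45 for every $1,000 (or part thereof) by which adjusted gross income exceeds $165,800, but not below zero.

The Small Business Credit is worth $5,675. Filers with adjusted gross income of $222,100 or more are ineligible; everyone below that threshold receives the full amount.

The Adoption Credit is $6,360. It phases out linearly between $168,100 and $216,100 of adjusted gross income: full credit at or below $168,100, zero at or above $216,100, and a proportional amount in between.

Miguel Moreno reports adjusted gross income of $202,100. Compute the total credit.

$7,980

Commuter Credit: income exceeds $165,800 by $36,300, which is 37 full-or-partial $1,000 increments; reduction = 37 × $45 = $1,665, leaving $450.
Small Business Credit: $202,100 is below the $222,100 cutoff, so the full $5,675 applies.
Adoption Credit: $202,100 is $34,000 into a $48,000 phase-out range, leaving 14,000/48,000 of the credit: $6,360 × 14,000/48,000 = $1,855.
Total: $450 + $5,675 + $1,855 = $7,980.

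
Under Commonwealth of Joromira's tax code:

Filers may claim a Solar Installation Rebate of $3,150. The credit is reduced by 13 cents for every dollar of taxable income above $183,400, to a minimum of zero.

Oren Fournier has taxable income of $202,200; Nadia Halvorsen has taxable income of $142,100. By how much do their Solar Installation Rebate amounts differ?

Oren ($202,200): Solar Installation Rebate: 13% of the $18,800 excess over $183,400 is $2,444; credit = $3,150 − $2,444 = $706.
Nadia ($142,100): Solar Installation Rebate: $142,100 is at or below the $183,400 threshold, so the full $3,150 applies.
Difference: |$706 − $3,150| = $2,444.

$2,444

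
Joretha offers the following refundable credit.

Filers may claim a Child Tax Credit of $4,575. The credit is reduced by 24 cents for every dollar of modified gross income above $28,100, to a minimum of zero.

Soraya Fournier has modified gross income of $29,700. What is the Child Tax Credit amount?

$4,191

Child Tax Credit: 24% of the $1,600 excess over $28,100 is $384; credit = $4,575 − $384 = $4,191.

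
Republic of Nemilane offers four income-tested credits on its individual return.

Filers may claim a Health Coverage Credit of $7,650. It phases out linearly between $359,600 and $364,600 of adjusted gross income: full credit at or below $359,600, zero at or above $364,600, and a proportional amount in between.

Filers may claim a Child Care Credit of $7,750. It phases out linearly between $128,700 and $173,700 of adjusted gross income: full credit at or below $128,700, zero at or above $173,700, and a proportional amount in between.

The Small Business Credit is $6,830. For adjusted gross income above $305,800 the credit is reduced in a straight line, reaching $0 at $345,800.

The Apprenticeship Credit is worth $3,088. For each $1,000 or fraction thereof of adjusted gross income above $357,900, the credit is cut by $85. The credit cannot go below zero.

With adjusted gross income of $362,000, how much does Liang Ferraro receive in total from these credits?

$6,641

Health Coverage Credit: $362,000 is $2,400 into a $5,000 phase-out range, leaving 2,600/5,000 of the credit: $7,650 × 2,600/5,000 = $3,978.
Child Care Credit: $362,000 is at or above $173,700, so the credit is $0.
Small Business Credit: $362,000 is at or above $345,800, so the credit is $0.
Apprenticeship Credit: income exceeds $357,900 by $4,100, which is 5 full-or-partial $1,000 increments; reduction = 5 × $85 = $425, leaving $2,663.
Total: $3,978 + $0 + $0 + $2,663 = $6,641.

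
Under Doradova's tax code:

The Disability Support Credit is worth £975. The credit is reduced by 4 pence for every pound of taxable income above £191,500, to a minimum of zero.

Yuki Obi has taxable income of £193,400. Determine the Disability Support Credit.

£899

Disability Support Credit: 4% of the £1,900 excess over £191,500 is £76; credit = £975 − £76 = £899.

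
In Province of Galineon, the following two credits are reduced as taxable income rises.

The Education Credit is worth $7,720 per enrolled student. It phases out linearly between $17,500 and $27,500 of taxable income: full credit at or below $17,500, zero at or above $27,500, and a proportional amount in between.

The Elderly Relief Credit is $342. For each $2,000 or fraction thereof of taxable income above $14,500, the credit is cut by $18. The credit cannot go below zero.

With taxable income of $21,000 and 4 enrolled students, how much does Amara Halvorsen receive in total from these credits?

Education Credit: base = 4 × $7,720 = $30,880. $21,000 is $3,500 into a $10,000 phase-out range, leaving 6,500/10,000 of the credit: $30,880 × 6,500/10,000 = $20,072.
Elderly Relief Credit: income exceeds $14,500 by $6,500, which is 4 full-or-partial $2,000 increments; reduction = 4 × $18 = $72, leaving $270.
Total: $20,072 + $270 = $20,342.

$20,342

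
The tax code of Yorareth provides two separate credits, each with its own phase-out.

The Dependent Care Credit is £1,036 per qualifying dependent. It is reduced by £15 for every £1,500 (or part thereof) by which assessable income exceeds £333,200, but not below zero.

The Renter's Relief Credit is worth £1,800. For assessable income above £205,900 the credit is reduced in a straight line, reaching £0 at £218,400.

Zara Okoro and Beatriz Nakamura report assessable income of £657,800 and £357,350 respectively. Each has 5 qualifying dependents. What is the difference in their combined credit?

Zara (£657,800): Dependent Care Credit: base = 5 × £1,036 = £5,180. income exceeds £333,200 by £324,600, which is 217 full-or-partial £1,500 increments; reduction = 217 × £15 = £3,255, leaving £1,925. Renter's Relief Credit: £657,800 is at or above £218,400, so the credit is £0. total £1,925 + £0 = £1,925
Beatriz (£357,350): Dependent Care Credit: base = 5 × £1,036 = £5,180. income exceeds £333,200 by £24,150, which is 17 full-or-partial £1,500 increments; reduction = 17 × £15 = £255, leaving £4,925. Renter's Relief Credit: £357,350 is at or above £218,400, so the credit is £0. total £4,925 + £0 = £4,925
Difference: |£1,925 − £4,925| = £3,000.

£3,000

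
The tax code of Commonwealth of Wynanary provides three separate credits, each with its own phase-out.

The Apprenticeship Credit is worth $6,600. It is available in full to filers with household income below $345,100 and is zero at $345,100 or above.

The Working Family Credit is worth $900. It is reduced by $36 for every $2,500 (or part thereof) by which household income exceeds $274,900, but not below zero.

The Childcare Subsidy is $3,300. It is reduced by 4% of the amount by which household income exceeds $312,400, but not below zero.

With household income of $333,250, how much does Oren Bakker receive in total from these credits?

$9,102

Apprenticeship Credit: $333,250 is below the $345,100 cutoff, so the full $6,600 applies.
Working Family Credit: income exceeds $274,900 by $58,350, which is 24 full-or-partial $2,500 increments; reduction = 24 × $36 = $864, leaving $36.
Childcare Subsidy: 4% of the $20,850 excess over $312,400 is $834; credit = $3,300 − $834 = $2,466.
Total: $6,600 + $36 + $2,466 = $9,102.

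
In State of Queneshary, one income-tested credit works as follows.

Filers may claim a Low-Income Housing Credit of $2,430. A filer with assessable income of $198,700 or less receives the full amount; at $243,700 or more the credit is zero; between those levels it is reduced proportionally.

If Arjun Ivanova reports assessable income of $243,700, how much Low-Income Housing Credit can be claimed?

$0

Low-Income Housing Credit: $243,700 is at or above $243,700, so the credit is $0.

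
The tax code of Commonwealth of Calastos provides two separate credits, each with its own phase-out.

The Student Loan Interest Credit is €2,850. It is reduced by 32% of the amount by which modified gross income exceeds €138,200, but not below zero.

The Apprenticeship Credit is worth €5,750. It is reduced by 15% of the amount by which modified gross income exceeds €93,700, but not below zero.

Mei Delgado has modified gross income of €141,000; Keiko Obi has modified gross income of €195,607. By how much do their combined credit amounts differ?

€1,954

Mei (€141,000): Student Loan Interest Credit: 32% of the €2,800 excess over €138,200 is €896; credit = €2,850 − €896 = €1,954. Apprenticeship Credit: 15% of the €47,300 excess over €93,700 is €7,095 ≥ base, so the credit is €0. total €1,954 + €0 = €1,954
Keiko (€195,607): Student Loan Interest Credit: 32% of the €57,407 excess over €138,200 is €18,370.24 ≥ base, so the credit is €0. Apprenticeship Credit: 15% of the €101,907 excess over €93,700 is €15,286.05 ≥ base, so the credit is €0. total €0 + €0 = €0
Difference: |€1,954 − €0| = €1,954.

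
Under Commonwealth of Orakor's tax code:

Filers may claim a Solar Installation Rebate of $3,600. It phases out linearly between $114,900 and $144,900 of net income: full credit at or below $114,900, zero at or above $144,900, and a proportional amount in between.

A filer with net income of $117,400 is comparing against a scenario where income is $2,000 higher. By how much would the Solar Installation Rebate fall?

At $117,400 — $117,400 is $2,500 into a $30,000 phase-out range, leaving 27,500/30,000 of the credit: $3,600 × 27,500/30,000 = $3,300.
At $119,400 — $119,400 is $4,500 into a $30,000 phase-out range, leaving 25,500/30,000 of the credit: $3,600 × 25,500/30,000 = $3,060.
Lost: $3,300 − $3,060 = $240.

$240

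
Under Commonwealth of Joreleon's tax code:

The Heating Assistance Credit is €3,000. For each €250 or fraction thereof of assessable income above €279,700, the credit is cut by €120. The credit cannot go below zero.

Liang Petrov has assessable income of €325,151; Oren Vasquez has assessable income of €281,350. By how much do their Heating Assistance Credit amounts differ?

€2,160

Liang (€325,151): Heating Assistance Credit: income exceeds €279,700 by €45,451 → 182 increments × €120 = €21,840 ≥ base, so the credit is €0.
Oren (€281,350): Heating Assistance Credit: income exceeds €279,700 by €1,650, which is 7 full-or-partial €250 increments; reduction = 7 × €120 = €840, leaving €2,160.
Difference: |€0 − €2,160| = €2,160.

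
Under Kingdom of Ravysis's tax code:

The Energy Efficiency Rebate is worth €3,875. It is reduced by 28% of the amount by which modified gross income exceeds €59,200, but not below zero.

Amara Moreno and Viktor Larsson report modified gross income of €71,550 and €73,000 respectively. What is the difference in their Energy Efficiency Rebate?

Amara (€71,550): Energy Efficiency Rebate: 28% of the €12,350 excess over €59,200 is €3,458; credit = €3,875 − €3,458 = €417.
Viktor (€73,000): Energy Efficiency Rebate: 28% of the €13,800 excess over €59,200 is €3,864; credit = €3,875 − €3,864 = €11.
Difference: |€417 − €11| = €406.

€406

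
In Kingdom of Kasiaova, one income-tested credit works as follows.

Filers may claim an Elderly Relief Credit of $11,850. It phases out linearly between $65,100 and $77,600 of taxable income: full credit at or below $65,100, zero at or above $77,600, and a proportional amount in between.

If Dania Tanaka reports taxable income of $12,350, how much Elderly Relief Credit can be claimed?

$11,850

Elderly Relief Credit: $12,350 is at or below the $65,100 threshold, so the full $11,850 applies.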